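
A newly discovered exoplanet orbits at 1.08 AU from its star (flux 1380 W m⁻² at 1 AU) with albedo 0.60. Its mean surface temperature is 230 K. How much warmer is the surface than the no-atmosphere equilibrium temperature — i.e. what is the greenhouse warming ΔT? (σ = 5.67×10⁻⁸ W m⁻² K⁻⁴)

S = 1380/1.08² = 1183 W m⁻².
T_eq = [S(1−A)/(4σ)]^(1/4) = [1183×0.40/(4×5.67×10⁻⁸)]^(1/4) = 213.7 K.
ΔT = T_surf − T_eq = 230 − 213.7.

ΔT ≈ 16.3 K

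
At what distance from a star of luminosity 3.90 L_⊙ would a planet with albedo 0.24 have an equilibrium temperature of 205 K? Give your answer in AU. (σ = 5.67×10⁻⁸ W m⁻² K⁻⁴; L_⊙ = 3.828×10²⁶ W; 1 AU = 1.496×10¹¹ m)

d ≈ 3.17 AU

L = 3.90 × 3.828×10²⁶ = 1.49×10²⁷ W.
From T_eq⁴ = L(1−A)/(16πσd²): d = √[L(1−A)/(16πσT_eq⁴)].
d = √[1.49×10²⁷ × 0.76 / (16π × 5.67×10⁻⁸ × (205)⁴)] = 4.75×10¹¹ m = 3.17 AU.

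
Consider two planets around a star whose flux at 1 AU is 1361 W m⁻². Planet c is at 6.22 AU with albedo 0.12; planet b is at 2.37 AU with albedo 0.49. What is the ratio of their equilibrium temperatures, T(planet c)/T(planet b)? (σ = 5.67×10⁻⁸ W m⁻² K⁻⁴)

T₁/T₂ ≈ 0.707

T_eq = [S₀(1−A)/(4σd²)]^(1/4), so T ∝ (1−A)^(1/4) / √d.
T₁ = [1361×0.88/(4×5.67×10⁻⁸×6.22²)]^(1/4) = 108.09 K.
T₂ = [1361×0.51/(4×5.67×10⁻⁸×2.37²)]^(1/4) = 152.78 K.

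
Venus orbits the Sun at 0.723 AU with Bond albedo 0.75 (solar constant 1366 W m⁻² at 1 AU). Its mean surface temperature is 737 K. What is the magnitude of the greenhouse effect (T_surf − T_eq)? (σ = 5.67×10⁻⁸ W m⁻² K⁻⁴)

ΔT ≈ 505.3 K

S = 1366/0.723² = 2613 W m⁻².
T_eq = [S(1−A)/(4σ)]^(1/4) = [2613×0.25/(4×5.67×10⁻⁸)]^(1/4) = 231.7 K.
ΔT = T_surf − T_eq = 737 − 231.7.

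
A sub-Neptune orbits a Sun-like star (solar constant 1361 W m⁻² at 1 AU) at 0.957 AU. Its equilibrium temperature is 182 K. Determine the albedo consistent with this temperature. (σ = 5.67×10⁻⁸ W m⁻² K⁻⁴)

Flux at 0.957 AU: S = 1361/0.957² = 1490 W m⁻².
From T_eq⁴ = S(1−A)/(4σ): 1−A = 4σT_eq⁴/S.
1−A = 4 × 5.67×10⁻⁸ × (182)⁴ / 1490 = 0.167.

A ≈ 0.83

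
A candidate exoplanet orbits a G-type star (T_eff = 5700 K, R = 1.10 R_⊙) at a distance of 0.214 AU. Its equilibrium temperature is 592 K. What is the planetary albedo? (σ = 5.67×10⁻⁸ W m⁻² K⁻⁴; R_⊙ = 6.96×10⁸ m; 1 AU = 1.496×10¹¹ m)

A ≈ 0.19

R_⋆ = 1.10 × 6.96×10⁸ = 7.66×10⁸ m.
d = 0.214 AU = 3.20×10¹⁰ m.
L = 4πR_⋆²σT_⋆⁴ = 4π(7.66×10⁸)² × 5.67×10⁻⁸ × (5700)⁴ = 4.41×10²⁶ W.
S = L/(4πd²) = 3.42×10⁴ W m⁻².
From T_eq⁴ = S(1−A)/(4σ): 1−A = 4σT_eq⁴/S.
1−A = 4 × 5.67×10⁻⁸ × (592)⁴ / 3.42×10⁴ = 0.814.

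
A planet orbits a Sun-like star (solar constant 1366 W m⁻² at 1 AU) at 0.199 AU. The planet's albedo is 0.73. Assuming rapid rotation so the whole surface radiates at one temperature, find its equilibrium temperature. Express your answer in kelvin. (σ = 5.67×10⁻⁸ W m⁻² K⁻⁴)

T_eq ≈ 450 K

Flux at 0.199 AU: S = 1366/0.199² = 3.45×10⁴ W m⁻².
Energy balance: absorbed = emitted ⇒ πR²·S(1−A) = 4πR²·σT_eq⁴, so T_eq⁴ = S(1−A)/(4σ).
T_eq = [3.45×10⁴ × 0.27 / (4 × 5.67×10⁻⁸)]^(1/4) = (4.11×10¹⁰)^(1/4) = 450 K.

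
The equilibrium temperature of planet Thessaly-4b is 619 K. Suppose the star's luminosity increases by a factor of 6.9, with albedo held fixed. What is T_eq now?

T_eq ≈ 1000 K

T_eq ∝ L^(1/4) · d^(−1/2).
T′ = 619 × 6.9^(1/4) = 1000 K.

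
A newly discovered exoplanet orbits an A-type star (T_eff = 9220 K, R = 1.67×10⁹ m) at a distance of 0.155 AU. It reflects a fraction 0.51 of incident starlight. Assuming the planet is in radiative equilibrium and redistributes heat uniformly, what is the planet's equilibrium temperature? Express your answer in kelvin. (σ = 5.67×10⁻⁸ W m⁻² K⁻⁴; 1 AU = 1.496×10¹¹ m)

d = 0.155 AU = 2.32×10¹⁰ m.
L = 4πR_⋆²σT_⋆⁴ = 4π(1.67×10⁹)² × 5.67×10⁻⁸ × (9220)⁴ = 1.44×10²⁸ W.
S = L/(4πd²) = 2.13×10⁶ W m⁻².
Energy balance: absorbed = emitted ⇒ πR²·S(1−A) = 4πR²·σT_eq⁴, so T_eq⁴ = S(1−A)/(4σ).
T_eq = [2.13×10⁶ × 0.49 / (4 × 5.67×10⁻⁸)]^(1/4) = (4.59×10¹²)^(1/4) = 1460 K.

T_eq ≈ 1460 K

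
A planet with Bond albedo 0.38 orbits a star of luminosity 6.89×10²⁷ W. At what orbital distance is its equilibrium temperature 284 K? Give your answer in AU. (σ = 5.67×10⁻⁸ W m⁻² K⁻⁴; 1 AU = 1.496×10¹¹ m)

From T_eq⁴ = L(1−A)/(16πσd²): d = √[L(1−A)/(16πσT_eq⁴)].
d = √[6.89×10²⁷ × 0.62 / (16π × 5.67×10⁻⁸ × (284)⁴)] = 4.80×10¹¹ m = 3.21 AU.

d ≈ 3.21 AU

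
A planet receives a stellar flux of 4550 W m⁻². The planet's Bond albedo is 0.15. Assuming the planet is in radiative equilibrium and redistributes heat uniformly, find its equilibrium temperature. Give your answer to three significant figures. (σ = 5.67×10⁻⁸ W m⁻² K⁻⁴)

Energy balance: absorbed = emitted ⇒ πR²·S(1−A) = 4πR²·σT_eq⁴, so T_eq⁴ = S(1−A)/(4σ).
T_eq = [4550 × 0.85 / (4 × 5.67×10⁻⁸)]^(1/4) = (1.71×10¹⁰)^(1/4) = 361 K.

T_eq ≈ 361 K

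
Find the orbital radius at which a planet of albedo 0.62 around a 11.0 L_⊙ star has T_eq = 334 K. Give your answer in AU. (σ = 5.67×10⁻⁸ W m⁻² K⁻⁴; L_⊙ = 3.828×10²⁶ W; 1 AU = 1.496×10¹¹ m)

L = 11.0 × 3.828×10²⁶ = 4.21×10²⁷ W.
From T_eq⁴ = L(1−A)/(16πσd²): d = √[L(1−A)/(16πσT_eq⁴)].
d = √[4.21×10²⁷ × 0.38 / (16π × 5.67×10⁻⁸ × (334)⁴)] = 2.12×10¹¹ m = 1.42 AU.

d ≈ 1.42 AU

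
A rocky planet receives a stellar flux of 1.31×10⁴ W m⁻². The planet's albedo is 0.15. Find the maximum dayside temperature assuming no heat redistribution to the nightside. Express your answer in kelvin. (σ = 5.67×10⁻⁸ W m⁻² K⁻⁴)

T_ss ≈ 666 K

With no redistribution each surface element balances locally: S(1−A) = σT⁴.
T = [1.31×10⁴ × 0.85 / 5.67×10⁻⁸]^(1/4) = (1.96×10¹¹)^(1/4) = 666 K.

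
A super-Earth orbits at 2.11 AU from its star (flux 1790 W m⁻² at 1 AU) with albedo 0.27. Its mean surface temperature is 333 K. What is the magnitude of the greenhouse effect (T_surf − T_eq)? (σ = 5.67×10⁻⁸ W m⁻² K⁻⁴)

S = 1790/2.11² = 402.1 W m⁻².
T_eq = [S(1−A)/(4σ)]^(1/4) = [402.1×0.73/(4×5.67×10⁻⁸)]^(1/4) = 189.7 K.
ΔT = T_surf − T_eq = 333 − 189.7.

ΔT ≈ 143.3 K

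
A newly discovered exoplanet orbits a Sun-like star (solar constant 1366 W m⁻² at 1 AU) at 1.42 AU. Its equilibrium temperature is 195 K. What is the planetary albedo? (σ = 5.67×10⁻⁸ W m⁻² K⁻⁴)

Flux at 1.42 AU: S = 1366/1.42² = 677 W m⁻².
From T_eq⁴ = S(1−A)/(4σ): 1−A = 4σT_eq⁴/S.
1−A = 4 × 5.67×10⁻⁸ × (195)⁴ / 677 = 0.484.

A ≈ 0.52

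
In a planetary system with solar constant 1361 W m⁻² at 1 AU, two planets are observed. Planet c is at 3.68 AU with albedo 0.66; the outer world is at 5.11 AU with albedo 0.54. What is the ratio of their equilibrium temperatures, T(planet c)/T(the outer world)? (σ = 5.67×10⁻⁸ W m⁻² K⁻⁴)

T_eq = [S₀(1−A)/(4σd²)]^(1/4), so T ∝ (1−A)^(1/4) / √d.
T₁ = [1361×0.34/(4×5.67×10⁻⁸×3.68²)]^(1/4) = 110.79 K.
T₂ = [1361×0.46/(4×5.67×10⁻⁸×5.11²)]^(1/4) = 101.40 K.

T₁/T₂ ≈ 1.093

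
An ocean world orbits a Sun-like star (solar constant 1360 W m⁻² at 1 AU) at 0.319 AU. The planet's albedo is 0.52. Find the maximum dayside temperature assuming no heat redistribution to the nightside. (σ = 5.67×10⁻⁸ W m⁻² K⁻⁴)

T_ss ≈ 580 K

Flux at 0.319 AU: S = 1360/0.319² = 1.34×10⁴ W m⁻².
With no redistribution each surface element balances locally: S(1−A) = σT⁴.
T = [1.34×10⁴ × 0.48 / 5.67×10⁻⁸]^(1/4) = (1.13×10¹¹)^(1/4) = 580 K.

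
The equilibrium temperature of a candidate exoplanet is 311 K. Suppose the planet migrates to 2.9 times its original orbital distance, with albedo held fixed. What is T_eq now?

T_eq ≈ 183 K

T_eq ∝ L^(1/4) · d^(−1/2).
T′ = 311 / 2.9^(1/2) = 183 K.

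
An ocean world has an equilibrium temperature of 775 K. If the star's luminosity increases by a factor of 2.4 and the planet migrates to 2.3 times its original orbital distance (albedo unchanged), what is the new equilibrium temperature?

T_eq ≈ 636 K

T_eq ∝ L^(1/4) · d^(−1/2).
T′ = 775 × 2.4^(1/4) / 2.3^(1/2) = 636 K.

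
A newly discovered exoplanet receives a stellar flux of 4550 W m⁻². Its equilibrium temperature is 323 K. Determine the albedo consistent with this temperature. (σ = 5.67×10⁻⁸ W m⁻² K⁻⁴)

From T_eq⁴ = S(1−A)/(4σ): 1−A = 4σT_eq⁴/S.
1−A = 4 × 5.67×10⁻⁸ × (323)⁴ / 4550 = 0.543.

A ≈ 0.46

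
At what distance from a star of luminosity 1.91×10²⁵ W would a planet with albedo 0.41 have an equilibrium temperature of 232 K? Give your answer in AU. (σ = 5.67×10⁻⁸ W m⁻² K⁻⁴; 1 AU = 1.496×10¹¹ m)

From T_eq⁴ = L(1−A)/(16πσd²): d = √[L(1−A)/(16πσT_eq⁴)].
d = √[1.91×10²⁵ × 0.59 / (16π × 5.67×10⁻⁸ × (232)⁴)] = 3.69×10¹⁰ m = 0.247 AU.

d ≈ 0.247 AU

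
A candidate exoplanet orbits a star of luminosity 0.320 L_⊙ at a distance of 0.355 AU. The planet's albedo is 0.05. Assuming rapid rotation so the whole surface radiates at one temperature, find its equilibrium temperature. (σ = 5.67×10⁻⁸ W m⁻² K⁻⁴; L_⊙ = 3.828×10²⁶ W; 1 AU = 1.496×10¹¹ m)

T_eq ≈ 347 K

d = 0.355 AU = 5.31×10¹⁰ m.
L = 0.320 × 3.828×10²⁶ = 1.22×10²⁶ W.
Flux: S = L/(4πd²) = 1.22×10²⁶/(4π×(5.31×10¹⁰)²) = 3460 W m⁻².
Energy balance: absorbed = emitted ⇒ πR²·S(1−A) = 4πR²·σT_eq⁴, so T_eq⁴ = S(1−A)/(4σ).
T_eq = [3460 × 0.95 / (4 × 5.67×10⁻⁸)]^(1/4) = (1.45×10¹⁰)^(1/4) = 347 K.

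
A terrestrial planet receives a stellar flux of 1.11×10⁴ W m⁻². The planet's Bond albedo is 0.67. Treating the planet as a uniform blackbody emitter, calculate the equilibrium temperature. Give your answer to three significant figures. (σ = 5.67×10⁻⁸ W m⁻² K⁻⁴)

T_eq ≈ 356 K

Energy balance: absorbed = emitted ⇒ πR²·S(1−A) = 4πR²·σT_eq⁴, so T_eq⁴ = S(1−A)/(4σ).
T_eq = [1.11×10⁴ × 0.33 / (4 × 5.67×10⁻⁸)]^(1/4) = (1.62×10¹⁰)^(1/4) = 356 K.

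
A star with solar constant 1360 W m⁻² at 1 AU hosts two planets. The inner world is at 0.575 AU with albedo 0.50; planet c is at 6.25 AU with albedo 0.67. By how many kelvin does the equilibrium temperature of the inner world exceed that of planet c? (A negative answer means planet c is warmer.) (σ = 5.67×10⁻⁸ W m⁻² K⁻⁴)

T_eq = [S₀(1−A)/(4σd²)]^(1/4), so T ∝ (1−A)^(1/4) / √d.
T₁ = [1360×0.50/(4×5.67×10⁻⁸×0.575²)]^(1/4) = 308.59 K.
T₂ = [1360×0.33/(4×5.67×10⁻⁸×6.25²)]^(1/4) = 84.37 K.

ΔT ≈ 224.2 K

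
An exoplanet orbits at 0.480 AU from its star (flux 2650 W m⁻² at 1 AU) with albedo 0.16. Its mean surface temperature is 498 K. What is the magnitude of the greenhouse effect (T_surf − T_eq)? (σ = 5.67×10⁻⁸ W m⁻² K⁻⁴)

ΔT ≈ 43.7 K

S = 2650/0.480² = 1.150×10⁴ W m⁻².
T_eq = [S(1−A)/(4σ)]^(1/4) = [1.150×10⁴×0.84/(4×5.67×10⁻⁸)]^(1/4) = 454.3 K.
ΔT = T_surf − T_eq = 498 − 454.3.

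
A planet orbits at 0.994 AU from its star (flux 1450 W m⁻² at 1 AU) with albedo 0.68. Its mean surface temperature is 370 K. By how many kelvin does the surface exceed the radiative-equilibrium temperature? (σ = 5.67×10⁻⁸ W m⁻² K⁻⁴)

ΔT ≈ 156.7 K

S = 1450/0.994² = 1468 W m⁻².
T_eq = [S(1−A)/(4σ)]^(1/4) = [1468×0.32/(4×5.67×10⁻⁸)]^(1/4) = 213.3 K.
ΔT = T_surf − T_eq = 370 − 213.3.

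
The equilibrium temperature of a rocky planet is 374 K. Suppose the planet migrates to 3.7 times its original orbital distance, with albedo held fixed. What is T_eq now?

T_eq ∝ L^(1/4) · d^(−1/2).
T′ = 374 / 3.7^(1/2) = 194 K.

T_eq ≈ 194 K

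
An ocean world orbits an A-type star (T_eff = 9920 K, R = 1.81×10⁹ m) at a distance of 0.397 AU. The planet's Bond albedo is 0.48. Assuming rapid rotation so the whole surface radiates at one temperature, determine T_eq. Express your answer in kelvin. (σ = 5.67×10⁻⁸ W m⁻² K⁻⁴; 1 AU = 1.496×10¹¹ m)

d = 0.397 AU = 5.94×10¹⁰ m.
L = 4πR_⋆²σT_⋆⁴ = 4π(1.81×10⁹)² × 5.67×10⁻⁸ × (9920)⁴ = 2.26×10²⁸ W.
S = L/(4πd²) = 5.10×10⁵ W m⁻².
Energy balance: absorbed = emitted ⇒ πR²·S(1−A) = 4πR²·σT_eq⁴, so T_eq⁴ = S(1−A)/(4σ).
T_eq = [5.10×10⁵ × 0.52 / (4 × 5.67×10⁻⁸)]^(1/4) = (1.17×10¹²)^(1/4) = 1040 K.

T_eq ≈ 1040 K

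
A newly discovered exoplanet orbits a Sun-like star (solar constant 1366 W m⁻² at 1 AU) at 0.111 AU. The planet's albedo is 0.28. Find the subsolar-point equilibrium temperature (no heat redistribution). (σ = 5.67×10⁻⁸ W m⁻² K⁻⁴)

Flux at 0.111 AU: S = 1366/0.111² = 1.11×10⁵ W m⁻².
At the subsolar point the surface absorbs S(1−A) and emits σT⁴ per unit area — no factor of 4, since only the local patch is in balance.
T = [1.11×10⁵ × 0.72 / 5.67×10⁻⁸]^(1/4) = (1.41×10¹²)^(1/4) = 1090 K.

T_ss ≈ 1090 K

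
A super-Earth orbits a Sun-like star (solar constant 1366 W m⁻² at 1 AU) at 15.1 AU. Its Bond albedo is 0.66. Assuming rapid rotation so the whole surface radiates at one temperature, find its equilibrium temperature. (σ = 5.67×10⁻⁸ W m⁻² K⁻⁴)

T_eq ≈ 54.7 K

Flux at 15.1 AU: S = 1366/15.1² = 5.99 W m⁻².
Energy balance: absorbed = emitted ⇒ πR²·S(1−A) = 4πR²·σT_eq⁴, so T_eq⁴ = S(1−A)/(4σ).
T_eq = [5.99 × 0.34 / (4 × 5.67×10⁻⁸)]^(1/4) = (8.98×10⁶)^(1/4) = 54.7 K.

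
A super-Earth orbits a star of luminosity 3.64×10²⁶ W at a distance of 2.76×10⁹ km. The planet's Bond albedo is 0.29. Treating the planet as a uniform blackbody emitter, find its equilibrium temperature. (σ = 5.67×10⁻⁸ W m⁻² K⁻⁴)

T_eq ≈ 58.7 K

d = 2.76×10⁹ km = 2.76×10¹² m.
Flux: S = L/(4πd²) = 3.64×10²⁶/(4π×(2.76×10¹²)²) = 3.80 W m⁻².
Energy balance: absorbed = emitted ⇒ πR²·S(1−A) = 4πR²·σT_eq⁴, so T_eq⁴ = S(1−A)/(4σ).
T_eq = [3.80 × 0.71 / (4 × 5.67×10⁻⁸)]^(1/4) = (1.19×10⁷)^(1/4) = 58.7 K.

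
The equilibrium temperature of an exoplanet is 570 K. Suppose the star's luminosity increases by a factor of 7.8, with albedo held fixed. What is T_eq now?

T_eq ≈ 953 K

T_eq ∝ L^(1/4) · d^(−1/2).
T′ = 570 × 7.8^(1/4) = 953 K.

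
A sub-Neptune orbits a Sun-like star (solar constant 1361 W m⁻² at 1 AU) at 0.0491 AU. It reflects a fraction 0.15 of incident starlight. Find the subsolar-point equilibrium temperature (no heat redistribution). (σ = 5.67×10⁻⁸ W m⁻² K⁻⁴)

T_ss ≈ 1710 K

Flux at 0.0491 AU: S = 1361/0.0491² = 5.65×10⁵ W m⁻².
At the subsolar point the surface absorbs S(1−A) and emits σT⁴ per unit area — no factor of 4, since only the local patch is in balance.
T = [5.65×10⁵ × 0.85 / 5.67×10⁻⁸]^(1/4) = (8.46×10¹²)^(1/4) = 1710 K.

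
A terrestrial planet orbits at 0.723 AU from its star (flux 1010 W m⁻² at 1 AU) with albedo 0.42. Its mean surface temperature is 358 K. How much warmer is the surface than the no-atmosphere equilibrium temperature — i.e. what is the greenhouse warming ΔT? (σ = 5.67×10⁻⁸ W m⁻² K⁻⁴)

ΔT ≈ 92.9 K

S = 1010/0.723² = 1932 W m⁻².
T_eq = [S(1−A)/(4σ)]^(1/4) = [1932×0.58/(4×5.67×10⁻⁸)]^(1/4) = 265.1 K.
ΔT = T_surf − T_eq = 358 − 265.1.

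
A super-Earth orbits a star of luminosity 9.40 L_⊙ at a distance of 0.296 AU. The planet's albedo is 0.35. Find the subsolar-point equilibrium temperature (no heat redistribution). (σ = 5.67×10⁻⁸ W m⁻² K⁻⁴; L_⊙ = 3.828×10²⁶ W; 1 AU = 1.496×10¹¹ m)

T_ss ≈ 1140 K

d = 0.296 AU = 4.43×10¹⁰ m.
L = 9.40 × 3.828×10²⁶ = 3.60×10²⁷ W.
Flux: S = L/(4πd²) = 3.60×10²⁷/(4π×(4.43×10¹⁰)²) = 1.46×10⁵ W m⁻².
At the subsolar point the surface absorbs S(1−A) and emits σT⁴ per unit area — no factor of 4, since only the local patch is in balance.
T = [1.46×10⁵ × 0.65 / 5.67×10⁻⁸]^(1/4) = (1.67×10¹²)^(1/4) = 1140 K.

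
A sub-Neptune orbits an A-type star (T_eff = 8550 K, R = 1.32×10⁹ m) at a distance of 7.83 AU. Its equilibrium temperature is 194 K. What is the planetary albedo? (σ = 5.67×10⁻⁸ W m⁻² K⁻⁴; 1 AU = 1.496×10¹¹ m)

d = 7.83 AU = 1.17×10¹² m.
L = 4πR_⋆²σT_⋆⁴ = 4π(1.32×10⁹)² × 5.67×10⁻⁸ × (8550)⁴ = 6.63×10²⁷ W.
S = L/(4πd²) = 385 W m⁻².
From T_eq⁴ = S(1−A)/(4σ): 1−A = 4σT_eq⁴/S.
1−A = 4 × 5.67×10⁻⁸ × (194)⁴ / 385 = 0.835.

A ≈ 0.17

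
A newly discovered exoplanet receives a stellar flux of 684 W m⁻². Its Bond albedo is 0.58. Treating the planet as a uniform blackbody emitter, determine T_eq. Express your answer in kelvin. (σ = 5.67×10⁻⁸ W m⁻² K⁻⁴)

T_eq ≈ 189 K

Energy balance: absorbed = emitted ⇒ πR²·S(1−A) = 4πR²·σT_eq⁴, so T_eq⁴ = S(1−A)/(4σ).
T_eq = [684 × 0.42 / (4 × 5.67×10⁻⁸)]^(1/4) = (1.27×10⁹)^(1/4) = 189 K.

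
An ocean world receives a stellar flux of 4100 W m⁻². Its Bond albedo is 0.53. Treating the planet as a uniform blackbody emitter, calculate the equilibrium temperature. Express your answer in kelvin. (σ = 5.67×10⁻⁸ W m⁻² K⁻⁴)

T_eq ≈ 304 K

Energy balance: absorbed = emitted ⇒ πR²·S(1−A) = 4πR²·σT_eq⁴, so T_eq⁴ = S(1−A)/(4σ).
T_eq = [4100 × 0.47 / (4 × 5.67×10⁻⁸)]^(1/4) = (8.50×10⁹)^(1/4) = 304 K.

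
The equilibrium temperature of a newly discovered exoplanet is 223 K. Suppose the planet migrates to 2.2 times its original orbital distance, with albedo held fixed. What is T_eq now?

T_eq ≈ 150 K

T_eq ∝ L^(1/4) · d^(−1/2).
T′ = 223 / 2.2^(1/2) = 150 K.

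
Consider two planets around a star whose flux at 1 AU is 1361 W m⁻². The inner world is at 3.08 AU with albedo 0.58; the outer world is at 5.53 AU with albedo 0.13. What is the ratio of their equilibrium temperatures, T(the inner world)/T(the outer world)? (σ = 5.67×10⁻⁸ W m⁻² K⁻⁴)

T₁/T₂ ≈ 1.117

T_eq = [S₀(1−A)/(4σd²)]^(1/4), so T ∝ (1−A)^(1/4) / √d.
T₁ = [1361×0.42/(4×5.67×10⁻⁸×3.08²)]^(1/4) = 127.67 K.
T₂ = [1361×0.87/(4×5.67×10⁻⁸×5.53²)]^(1/4) = 114.31 K.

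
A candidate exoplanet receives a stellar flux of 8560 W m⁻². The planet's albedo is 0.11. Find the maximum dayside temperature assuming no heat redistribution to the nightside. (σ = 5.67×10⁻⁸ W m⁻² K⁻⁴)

With no redistribution each surface element balances locally: S(1−A) = σT⁴.
T = [8560 × 0.89 / 5.67×10⁻⁸]^(1/4) = (1.34×10¹¹)^(1/4) = 605 K.

T_ss ≈ 605 K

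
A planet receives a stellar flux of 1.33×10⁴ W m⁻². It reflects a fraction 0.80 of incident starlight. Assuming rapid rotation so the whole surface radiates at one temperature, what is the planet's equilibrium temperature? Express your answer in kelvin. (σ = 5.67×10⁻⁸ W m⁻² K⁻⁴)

Energy balance: absorbed = emitted ⇒ πR²·S(1−A) = 4πR²·σT_eq⁴, so T_eq⁴ = S(1−A)/(4σ).
T_eq = [1.33×10⁴ × 0.20 / (4 × 5.67×10⁻⁸)]^(1/4) = (1.17×10¹⁰)^(1/4) = 329 K.

T_eq ≈ 329 K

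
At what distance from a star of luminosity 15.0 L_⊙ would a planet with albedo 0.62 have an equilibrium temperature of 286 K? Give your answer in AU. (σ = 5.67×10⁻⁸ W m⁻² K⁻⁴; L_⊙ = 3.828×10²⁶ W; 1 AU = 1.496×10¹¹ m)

L = 15.0 × 3.828×10²⁶ = 5.74×10²⁷ W.
From T_eq⁴ = L(1−A)/(16πσd²): d = √[L(1−A)/(16πσT_eq⁴)].
d = √[5.74×10²⁷ × 0.38 / (16π × 5.67×10⁻⁸ × (286)⁴)] = 3.38×10¹¹ m = 2.26 AU.

d ≈ 2.26 AU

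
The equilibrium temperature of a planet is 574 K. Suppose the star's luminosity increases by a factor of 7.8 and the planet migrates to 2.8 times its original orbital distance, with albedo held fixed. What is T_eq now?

T_eq ≈ 573 K

T_eq ∝ L^(1/4) · d^(−1/2).
T′ = 574 × 7.8^(1/4) / 2.8^(1/2) = 573 K.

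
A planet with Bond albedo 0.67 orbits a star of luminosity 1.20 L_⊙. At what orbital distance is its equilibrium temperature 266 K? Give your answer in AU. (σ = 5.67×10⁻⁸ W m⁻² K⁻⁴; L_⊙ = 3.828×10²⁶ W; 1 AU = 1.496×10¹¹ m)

L = 1.20 × 3.828×10²⁶ = 4.59×10²⁶ W.
From T_eq⁴ = L(1−A)/(16πσd²): d = √[L(1−A)/(16πσT_eq⁴)].
d = √[4.59×10²⁶ × 0.33 / (16π × 5.67×10⁻⁸ × (266)⁴)] = 1.03×10¹¹ m = 0.689 AU.

d ≈ 0.689 AU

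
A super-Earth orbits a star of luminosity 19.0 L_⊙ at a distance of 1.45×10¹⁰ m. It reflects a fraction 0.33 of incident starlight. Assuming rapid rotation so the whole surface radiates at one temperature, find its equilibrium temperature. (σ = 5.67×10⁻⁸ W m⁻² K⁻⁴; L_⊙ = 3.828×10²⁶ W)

T_eq ≈ 1690 K

L = 19.0 × 3.828×10²⁶ = 7.27×10²⁷ W.
Flux: S = L/(4πd²) = 7.27×10²⁷/(4π×(1.45×10¹⁰)²) = 2.75×10⁶ W m⁻².
Energy balance: absorbed = emitted ⇒ πR²·S(1−A) = 4πR²·σT_eq⁴, so T_eq⁴ = S(1−A)/(4σ).
T_eq = [2.75×10⁶ × 0.67 / (4 × 5.67×10⁻⁸)]^(1/4) = (8.13×10¹²)^(1/4) = 1690 K.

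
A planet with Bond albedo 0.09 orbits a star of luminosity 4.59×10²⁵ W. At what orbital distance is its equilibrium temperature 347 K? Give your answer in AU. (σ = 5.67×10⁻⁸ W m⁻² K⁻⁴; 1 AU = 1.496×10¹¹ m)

d ≈ 0.213 AU

From T_eq⁴ = L(1−A)/(16πσd²): d = √[L(1−A)/(16πσT_eq⁴)].
d = √[4.59×10²⁵ × 0.91 / (16π × 5.67×10⁻⁸ × (347)⁴)] = 3.18×10¹⁰ m = 0.213 AU.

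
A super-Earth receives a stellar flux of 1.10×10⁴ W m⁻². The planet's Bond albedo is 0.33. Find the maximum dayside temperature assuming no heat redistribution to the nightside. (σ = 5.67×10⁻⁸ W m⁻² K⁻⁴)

With no redistribution each surface element balances locally: S(1−A) = σT⁴.
T = [1.10×10⁴ × 0.67 / 5.67×10⁻⁸]^(1/4) = (1.30×10¹¹)^(1/4) = 600 K.

T_ss ≈ 600 K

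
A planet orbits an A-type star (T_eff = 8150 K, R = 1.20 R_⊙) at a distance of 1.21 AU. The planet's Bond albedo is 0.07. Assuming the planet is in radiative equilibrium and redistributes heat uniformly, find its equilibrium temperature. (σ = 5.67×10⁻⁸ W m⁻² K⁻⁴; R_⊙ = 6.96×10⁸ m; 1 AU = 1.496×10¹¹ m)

T_eq ≈ 384 K

R_⋆ = 1.20 × 6.96×10⁸ = 8.35×10⁸ m.
d = 1.21 AU = 1.81×10¹¹ m.
L = 4πR_⋆²σT_⋆⁴ = 4π(8.35×10⁸)² × 5.67×10⁻⁸ × (8150)⁴ = 2.19×10²⁷ W.
S = L/(4πd²) = 5330 W m⁻².
Energy balance: absorbed = emitted ⇒ πR²·S(1−A) = 4πR²·σT_eq⁴, so T_eq⁴ = S(1−A)/(4σ).
T_eq = [5330 × 0.93 / (4 × 5.67×10⁻⁸)]^(1/4) = (2.18×10¹⁰)^(1/4) = 384 K.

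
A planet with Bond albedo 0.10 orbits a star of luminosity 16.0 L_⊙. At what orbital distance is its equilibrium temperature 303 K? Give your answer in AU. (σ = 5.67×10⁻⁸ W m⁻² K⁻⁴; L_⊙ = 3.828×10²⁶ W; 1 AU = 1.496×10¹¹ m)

d ≈ 3.20 AU

L = 16.0 × 3.828×10²⁶ = 6.12×10²⁷ W.
From T_eq⁴ = L(1−A)/(16πσd²): d = √[L(1−A)/(16πσT_eq⁴)].
d = √[6.12×10²⁷ × 0.90 / (16π × 5.67×10⁻⁸ × (303)⁴)] = 4.79×10¹¹ m = 3.20 AU.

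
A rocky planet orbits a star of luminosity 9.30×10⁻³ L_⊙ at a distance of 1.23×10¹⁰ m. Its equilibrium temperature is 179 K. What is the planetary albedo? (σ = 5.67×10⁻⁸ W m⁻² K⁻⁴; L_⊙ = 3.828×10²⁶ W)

L = 9.30×10⁻³ × 3.828×10²⁶ = 3.56×10²⁴ W.
Flux: S = L/(4πd²) = 3.56×10²⁴/(4π×(1.23×10¹⁰)²) = 1870 W m⁻².
From T_eq⁴ = S(1−A)/(4σ): 1−A = 4σT_eq⁴/S.
1−A = 4 × 5.67×10⁻⁸ × (179)⁴ / 1870 = 0.124.

A ≈ 0.88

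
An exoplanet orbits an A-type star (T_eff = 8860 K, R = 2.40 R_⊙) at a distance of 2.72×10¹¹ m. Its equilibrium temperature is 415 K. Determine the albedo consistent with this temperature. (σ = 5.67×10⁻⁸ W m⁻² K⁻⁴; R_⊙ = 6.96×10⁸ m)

A ≈ 0.49

R_⋆ = 2.40 × 6.96×10⁸ = 1.67×10⁹ m.
L = 4πR_⋆²σT_⋆⁴ = 4π(1.67×10⁹)² × 5.67×10⁻⁸ × (8860)⁴ = 1.23×10²⁸ W.
S = L/(4πd²) = 1.32×10⁴ W m⁻².
From T_eq⁴ = S(1−A)/(4σ): 1−A = 4σT_eq⁴/S.
1−A = 4 × 5.67×10⁻⁸ × (415)⁴ / 1.32×10⁴ = 0.511.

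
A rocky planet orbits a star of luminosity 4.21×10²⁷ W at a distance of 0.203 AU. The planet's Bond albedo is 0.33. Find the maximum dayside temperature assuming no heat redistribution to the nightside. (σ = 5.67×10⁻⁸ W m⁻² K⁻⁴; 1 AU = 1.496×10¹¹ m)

T_ss ≈ 1440 K

d = 0.203 AU = 3.04×10¹⁰ m.
Flux: S = L/(4πd²) = 4.21×10²⁷/(4π×(3.04×10¹⁰)²) = 3.63×10⁵ W m⁻².
With no redistribution each surface element balances locally: S(1−A) = σT⁴.
T = [3.63×10⁵ × 0.67 / 5.67×10⁻⁸]^(1/4) = (4.29×10¹²)^(1/4) = 1440 K.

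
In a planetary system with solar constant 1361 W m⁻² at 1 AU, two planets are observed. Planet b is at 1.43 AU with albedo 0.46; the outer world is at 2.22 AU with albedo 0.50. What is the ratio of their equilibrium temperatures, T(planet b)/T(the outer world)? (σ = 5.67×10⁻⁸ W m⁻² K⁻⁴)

T₁/T₂ ≈ 1.270

T_eq = [S₀(1−A)/(4σd²)]^(1/4), so T ∝ (1−A)^(1/4) / √d.
T₁ = [1361×0.54/(4×5.67×10⁻⁸×1.43²)]^(1/4) = 199.52 K.
T₂ = [1361×0.50/(4×5.67×10⁻⁸×2.22²)]^(1/4) = 157.08 K.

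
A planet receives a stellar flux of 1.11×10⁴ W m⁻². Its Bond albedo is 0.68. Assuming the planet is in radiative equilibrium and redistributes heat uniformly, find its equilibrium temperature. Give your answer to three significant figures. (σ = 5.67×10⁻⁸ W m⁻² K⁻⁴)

T_eq ≈ 354 K

Energy balance: absorbed = emitted ⇒ πR²·S(1−A) = 4πR²·σT_eq⁴, so T_eq⁴ = S(1−A)/(4σ).
T_eq = [1.11×10⁴ × 0.32 / (4 × 5.67×10⁻⁸)]^(1/4) = (1.57×10¹⁰)^(1/4) = 354 K.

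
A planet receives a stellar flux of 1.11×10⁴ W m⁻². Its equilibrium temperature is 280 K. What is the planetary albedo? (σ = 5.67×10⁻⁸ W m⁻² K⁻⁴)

A ≈ 0.87

From T_eq⁴ = S(1−A)/(4σ): 1−A = 4σT_eq⁴/S.
1−A = 4 × 5.67×10⁻⁸ × (280)⁴ / 1.11×10⁴ = 0.126.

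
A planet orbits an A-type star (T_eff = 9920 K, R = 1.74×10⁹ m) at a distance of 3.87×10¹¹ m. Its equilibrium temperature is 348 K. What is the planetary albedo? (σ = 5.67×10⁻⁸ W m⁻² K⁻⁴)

L = 4πR_⋆²σT_⋆⁴ = 4π(1.74×10⁹)² × 5.67×10⁻⁸ × (9920)⁴ = 2.09×10²⁸ W.
S = L/(4πd²) = 1.11×10⁴ W m⁻².
From T_eq⁴ = S(1−A)/(4σ): 1−A = 4σT_eq⁴/S.
1−A = 4 × 5.67×10⁻⁸ × (348)⁴ / 1.11×10⁴ = 0.300.

A ≈ 0.70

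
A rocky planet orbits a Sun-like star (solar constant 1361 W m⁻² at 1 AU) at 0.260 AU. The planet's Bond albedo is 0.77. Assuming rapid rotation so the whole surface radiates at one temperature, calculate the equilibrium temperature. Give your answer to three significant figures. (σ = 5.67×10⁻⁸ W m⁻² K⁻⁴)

Flux at 0.260 AU: S = 1361/0.260² = 2.01×10⁴ W m⁻².
Energy balance: absorbed = emitted ⇒ πR²·S(1−A) = 4πR²·σT_eq⁴, so T_eq⁴ = S(1−A)/(4σ).
T_eq = [2.01×10⁴ × 0.23 / (4 × 5.67×10⁻⁸)]^(1/4) = (2.04×10¹⁰)^(1/4) = 378 K.

T_eq ≈ 378 K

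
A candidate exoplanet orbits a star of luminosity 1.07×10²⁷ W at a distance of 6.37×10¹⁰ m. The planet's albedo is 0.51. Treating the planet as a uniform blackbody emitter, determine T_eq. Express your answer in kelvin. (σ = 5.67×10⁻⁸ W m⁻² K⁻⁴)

Flux: S = L/(4πd²) = 1.07×10²⁷/(4π×(6.37×10¹⁰)²) = 2.10×10⁴ W m⁻².
Energy balance: absorbed = emitted ⇒ πR²·S(1−A) = 4πR²·σT_eq⁴, so T_eq⁴ = S(1−A)/(4σ).
T_eq = [2.10×10⁴ × 0.49 / (4 × 5.67×10⁻⁸)]^(1/4) = (4.53×10¹⁰)^(1/4) = 461 K.

T_eq ≈ 461 K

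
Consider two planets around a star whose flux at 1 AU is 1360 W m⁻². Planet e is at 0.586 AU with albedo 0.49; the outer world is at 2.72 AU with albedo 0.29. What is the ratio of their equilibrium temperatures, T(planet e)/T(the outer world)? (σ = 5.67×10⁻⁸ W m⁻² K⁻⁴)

T₁/T₂ ≈ 1.983

T_eq = [S₀(1−A)/(4σd²)]^(1/4), so T ∝ (1−A)^(1/4) / √d.
T₁ = [1360×0.51/(4×5.67×10⁻⁸×0.586²)]^(1/4) = 307.20 K.
T₂ = [1360×0.71/(4×5.67×10⁻⁸×2.72²)]^(1/4) = 154.88 K.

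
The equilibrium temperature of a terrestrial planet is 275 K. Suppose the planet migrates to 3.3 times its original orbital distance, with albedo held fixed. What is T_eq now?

T_eq ∝ L^(1/4) · d^(−1/2).
T′ = 275 / 3.3^(1/2) = 151 K.

T_eq ≈ 151 K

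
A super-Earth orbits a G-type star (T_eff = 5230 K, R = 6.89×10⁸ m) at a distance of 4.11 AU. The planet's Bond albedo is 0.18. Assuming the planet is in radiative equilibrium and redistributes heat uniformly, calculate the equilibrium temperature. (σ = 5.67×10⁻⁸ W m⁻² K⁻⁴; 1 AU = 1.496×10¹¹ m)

T_eq ≈ 118 K

d = 4.11 AU = 6.15×10¹¹ m.
L = 4πR_⋆²σT_⋆⁴ = 4π(6.89×10⁸)² × 5.67×10⁻⁸ × (5230)⁴ = 2.53×10²⁶ W.
S = L/(4πd²) = 53.3 W m⁻².
Energy balance: absorbed = emitted ⇒ πR²·S(1−A) = 4πR²·σT_eq⁴, so T_eq⁴ = S(1−A)/(4σ).
T_eq = [53.3 × 0.82 / (4 × 5.67×10⁻⁸)]^(1/4) = (1.93×10⁸)^(1/4) = 118 K.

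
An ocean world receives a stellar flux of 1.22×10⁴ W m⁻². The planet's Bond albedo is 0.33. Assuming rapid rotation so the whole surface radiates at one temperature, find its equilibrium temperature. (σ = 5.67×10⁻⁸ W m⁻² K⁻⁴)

T_eq ≈ 436 K

Energy balance: absorbed = emitted ⇒ πR²·S(1−A) = 4πR²·σT_eq⁴, so T_eq⁴ = S(1−A)/(4σ).
T_eq = [1.22×10⁴ × 0.67 / (4 × 5.67×10⁻⁸)]^(1/4) = (3.60×10¹⁰)^(1/4) = 436 K.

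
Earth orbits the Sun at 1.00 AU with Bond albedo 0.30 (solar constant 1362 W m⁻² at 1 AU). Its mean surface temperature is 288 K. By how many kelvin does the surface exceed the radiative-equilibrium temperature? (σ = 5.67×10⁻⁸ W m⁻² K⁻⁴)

ΔT ≈ 33.4 K

S = 1362/1.00² = 1362 W m⁻².
T_eq = [S(1−A)/(4σ)]^(1/4) = [1362×0.70/(4×5.67×10⁻⁸)]^(1/4) = 254.6 K.
ΔT = T_surf − T_eq = 288 − 254.6.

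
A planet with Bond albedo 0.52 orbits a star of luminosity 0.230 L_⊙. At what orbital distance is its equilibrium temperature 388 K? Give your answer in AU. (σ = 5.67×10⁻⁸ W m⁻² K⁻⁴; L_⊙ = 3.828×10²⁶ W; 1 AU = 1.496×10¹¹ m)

L = 0.230 × 3.828×10²⁶ = 8.80×10²⁵ W.
From T_eq⁴ = L(1−A)/(16πσd²): d = √[L(1−A)/(16πσT_eq⁴)].
d = √[8.80×10²⁵ × 0.48 / (16π × 5.67×10⁻⁸ × (388)⁴)] = 2.56×10¹⁰ m = 0.171 AU.

d ≈ 0.171 AU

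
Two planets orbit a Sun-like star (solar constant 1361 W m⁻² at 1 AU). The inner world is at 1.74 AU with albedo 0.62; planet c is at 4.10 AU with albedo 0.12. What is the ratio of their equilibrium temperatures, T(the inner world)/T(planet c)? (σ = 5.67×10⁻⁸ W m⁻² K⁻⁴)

T₁/T₂ ≈ 1.244

T_eq = [S₀(1−A)/(4σd²)]^(1/4), so T ∝ (1−A)^(1/4) / √d.
T₁ = [1361×0.38/(4×5.67×10⁻⁸×1.74²)]^(1/4) = 165.66 K.
T₂ = [1361×0.88/(4×5.67×10⁻⁸×4.10²)]^(1/4) = 133.13 K.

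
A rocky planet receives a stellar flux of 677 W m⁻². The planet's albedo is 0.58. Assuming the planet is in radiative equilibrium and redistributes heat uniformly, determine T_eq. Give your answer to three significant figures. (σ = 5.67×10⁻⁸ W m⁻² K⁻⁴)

T_eq ≈ 188 K

Energy balance: absorbed = emitted ⇒ πR²·S(1−A) = 4πR²·σT_eq⁴, so T_eq⁴ = S(1−A)/(4σ).
T_eq = [677 × 0.42 / (4 × 5.67×10⁻⁸)]^(1/4) = (1.25×10⁹)^(1/4) = 188 K.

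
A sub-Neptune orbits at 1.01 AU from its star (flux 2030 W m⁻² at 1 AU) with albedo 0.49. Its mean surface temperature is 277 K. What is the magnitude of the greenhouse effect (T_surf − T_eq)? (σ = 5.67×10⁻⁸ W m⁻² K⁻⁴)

S = 2030/1.01² = 1990 W m⁻².
T_eq = [S(1−A)/(4σ)]^(1/4) = [1990×0.51/(4×5.67×10⁻⁸)]^(1/4) = 258.6 K.
ΔT = T_surf − T_eq = 277 − 258.6.

ΔT ≈ 18.4 K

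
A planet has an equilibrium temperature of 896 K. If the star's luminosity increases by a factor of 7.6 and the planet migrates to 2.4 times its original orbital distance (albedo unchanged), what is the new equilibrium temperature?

T_eq ∝ L^(1/4) · d^(−1/2).
T′ = 896 × 7.6^(1/4) / 2.4^(1/2) = 960 K.

T_eq ≈ 960 K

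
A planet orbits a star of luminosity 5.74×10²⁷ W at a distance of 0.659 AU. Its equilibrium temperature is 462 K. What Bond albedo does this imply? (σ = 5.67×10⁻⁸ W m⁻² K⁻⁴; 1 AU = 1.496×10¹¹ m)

d = 0.659 AU = 9.86×10¹⁰ m.
Flux: S = L/(4πd²) = 5.74×10²⁷/(4π×(9.86×10¹⁰)²) = 4.70×10⁴ W m⁻².
From T_eq⁴ = S(1−A)/(4σ): 1−A = 4σT_eq⁴/S.
1−A = 4 × 5.67×10⁻⁸ × (462)⁴ / 4.70×10⁴ = 0.220.

A ≈ 0.78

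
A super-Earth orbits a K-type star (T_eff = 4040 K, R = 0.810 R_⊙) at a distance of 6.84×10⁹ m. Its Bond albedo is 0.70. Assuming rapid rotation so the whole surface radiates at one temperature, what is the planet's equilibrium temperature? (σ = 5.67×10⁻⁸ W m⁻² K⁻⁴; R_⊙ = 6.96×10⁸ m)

R_⋆ = 0.810 × 6.96×10⁸ = 5.64×10⁸ m.
L = 4πR_⋆²σT_⋆⁴ = 4π(5.64×10⁸)² × 5.67×10⁻⁸ × (4040)⁴ = 6.03×10²⁵ W.
S = L/(4πd²) = 1.03×10⁵ W m⁻².
Energy balance: absorbed = emitted ⇒ πR²·S(1−A) = 4πR²·σT_eq⁴, so T_eq⁴ = S(1−A)/(4σ).
T_eq = [1.03×10⁵ × 0.30 / (4 × 5.67×10⁻⁸)]^(1/4) = (1.36×10¹¹)^(1/4) = 607 K.

T_eq ≈ 607 K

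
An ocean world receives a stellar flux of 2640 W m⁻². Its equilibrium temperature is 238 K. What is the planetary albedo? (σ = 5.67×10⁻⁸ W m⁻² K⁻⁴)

A ≈ 0.72

From T_eq⁴ = S(1−A)/(4σ): 1−A = 4σT_eq⁴/S.
1−A = 4 × 5.67×10⁻⁸ × (238)⁴ / 2640 = 0.276.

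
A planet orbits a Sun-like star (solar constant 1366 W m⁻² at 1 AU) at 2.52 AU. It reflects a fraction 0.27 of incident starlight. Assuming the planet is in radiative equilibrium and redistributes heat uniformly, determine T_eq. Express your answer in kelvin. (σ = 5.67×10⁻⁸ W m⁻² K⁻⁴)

Flux at 2.52 AU: S = 1366/2.52² = 215 W m⁻².
Energy balance: absorbed = emitted ⇒ πR²·S(1−A) = 4πR²·σT_eq⁴, so T_eq⁴ = S(1−A)/(4σ).
T_eq = [215 × 0.73 / (4 × 5.67×10⁻⁸)]^(1/4) = (6.92×10⁸)^(1/4) = 162 K.

T_eq ≈ 162 K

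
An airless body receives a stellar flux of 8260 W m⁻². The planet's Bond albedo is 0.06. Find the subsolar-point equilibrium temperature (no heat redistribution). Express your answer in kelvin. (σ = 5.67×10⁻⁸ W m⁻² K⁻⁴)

T_ss ≈ 608 K

At the subsolar point the surface absorbs S(1−A) and emits σT⁴ per unit area — no factor of 4, since only the local patch is in balance.
T = [8260 × 0.94 / 5.67×10⁻⁸]^(1/4) = (1.37×10¹¹)^(1/4) = 608 K.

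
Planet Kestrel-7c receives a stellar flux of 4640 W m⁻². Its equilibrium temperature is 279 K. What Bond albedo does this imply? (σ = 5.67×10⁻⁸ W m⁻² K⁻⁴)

From T_eq⁴ = S(1−A)/(4σ): 1−A = 4σT_eq⁴/S.
1−A = 4 × 5.67×10⁻⁸ × (279)⁴ / 4640 = 0.296.

A ≈ 0.70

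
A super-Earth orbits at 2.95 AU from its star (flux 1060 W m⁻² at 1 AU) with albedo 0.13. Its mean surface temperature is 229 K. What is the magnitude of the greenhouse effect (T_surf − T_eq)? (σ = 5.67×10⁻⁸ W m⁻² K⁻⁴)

S = 1060/2.95² = 121.8 W m⁻².
T_eq = [S(1−A)/(4σ)]^(1/4) = [121.8×0.87/(4×5.67×10⁻⁸)]^(1/4) = 147.0 K.
ΔT = T_surf − T_eq = 229 − 147.0.

ΔT ≈ 82.0 K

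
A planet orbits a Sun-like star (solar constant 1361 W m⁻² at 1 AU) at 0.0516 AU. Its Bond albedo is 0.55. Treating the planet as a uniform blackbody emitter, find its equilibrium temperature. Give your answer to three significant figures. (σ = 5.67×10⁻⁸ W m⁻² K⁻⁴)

Flux at 0.0516 AU: S = 1361/0.0516² = 5.11×10⁵ W m⁻².
Energy balance: absorbed = emitted ⇒ πR²·S(1−A) = 4πR²·σT_eq⁴, so T_eq⁴ = S(1−A)/(4σ).
T_eq = [5.11×10⁵ × 0.45 / (4 × 5.67×10⁻⁸)]^(1/4) = (1.01×10¹²)^(1/4) = 1000 K.

T_eq ≈ 1000 K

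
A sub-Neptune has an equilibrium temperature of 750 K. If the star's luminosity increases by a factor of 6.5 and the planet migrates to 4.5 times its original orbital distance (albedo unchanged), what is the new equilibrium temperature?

T_eq ∝ L^(1/4) · d^(−1/2).
T′ = 750 × 6.5^(1/4) / 4.5^(1/2) = 565 K.

T_eq ≈ 565 K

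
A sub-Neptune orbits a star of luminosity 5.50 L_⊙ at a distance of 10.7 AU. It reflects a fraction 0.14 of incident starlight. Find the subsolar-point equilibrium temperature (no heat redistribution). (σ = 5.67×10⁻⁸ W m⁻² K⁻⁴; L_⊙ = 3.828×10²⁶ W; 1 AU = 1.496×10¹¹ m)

d = 10.7 AU = 1.60×10¹² m.
L = 5.50 × 3.828×10²⁶ = 2.11×10²⁷ W.
Flux: S = L/(4πd²) = 2.11×10²⁷/(4π×(1.60×10¹²)²) = 65.4 W m⁻².
At the subsolar point the surface absorbs S(1−A) and emits σT⁴ per unit area — no factor of 4, since only the local patch is in balance.
T = [65.4 × 0.86 / 5.67×10⁻⁸]^(1/4) = (9.92×10⁸)^(1/4) = 177 K.

T_ss ≈ 177 K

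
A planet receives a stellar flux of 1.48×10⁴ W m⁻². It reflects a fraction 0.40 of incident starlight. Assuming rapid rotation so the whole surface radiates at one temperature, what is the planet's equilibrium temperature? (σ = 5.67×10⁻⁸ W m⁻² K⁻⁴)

T_eq ≈ 445 K

Energy balance: absorbed = emitted ⇒ πR²·S(1−A) = 4πR²·σT_eq⁴, so T_eq⁴ = S(1−A)/(4σ).
T_eq = [1.48×10⁴ × 0.60 / (4 × 5.67×10⁻⁸)]^(1/4) = (3.92×10¹⁰)^(1/4) = 445 K.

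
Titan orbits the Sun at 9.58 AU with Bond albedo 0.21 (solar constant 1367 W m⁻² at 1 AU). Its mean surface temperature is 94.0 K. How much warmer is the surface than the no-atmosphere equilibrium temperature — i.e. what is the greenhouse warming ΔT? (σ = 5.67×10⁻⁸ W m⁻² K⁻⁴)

ΔT ≈ 9.1 K

S = 1367/9.58² = 14.89 W m⁻².
T_eq = [S(1−A)/(4σ)]^(1/4) = [14.89×0.79/(4×5.67×10⁻⁸)]^(1/4) = 84.9 K.
ΔT = T_surf − T_eq = 94 − 84.9.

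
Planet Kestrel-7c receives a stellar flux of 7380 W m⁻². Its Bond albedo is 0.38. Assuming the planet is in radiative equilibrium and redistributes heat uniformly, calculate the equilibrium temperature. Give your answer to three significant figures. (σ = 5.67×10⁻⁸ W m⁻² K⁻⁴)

T_eq ≈ 377 K

Energy balance: absorbed = emitted ⇒ πR²·S(1−A) = 4πR²·σT_eq⁴, so T_eq⁴ = S(1−A)/(4σ).
T_eq = [7380 × 0.62 / (4 × 5.67×10⁻⁸)]^(1/4) = (2.02×10¹⁰)^(1/4) = 377 K.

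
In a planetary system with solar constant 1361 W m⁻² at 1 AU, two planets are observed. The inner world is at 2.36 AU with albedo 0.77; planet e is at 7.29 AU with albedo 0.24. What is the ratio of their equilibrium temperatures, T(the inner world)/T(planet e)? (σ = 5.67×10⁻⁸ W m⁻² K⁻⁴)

T_eq = [S₀(1−A)/(4σd²)]^(1/4), so T ∝ (1−A)^(1/4) / √d.
T₁ = [1361×0.23/(4×5.67×10⁻⁸×2.36²)]^(1/4) = 125.47 K.
T₂ = [1361×0.76/(4×5.67×10⁻⁸×7.29²)]^(1/4) = 96.25 K.

T₁/T₂ ≈ 1.304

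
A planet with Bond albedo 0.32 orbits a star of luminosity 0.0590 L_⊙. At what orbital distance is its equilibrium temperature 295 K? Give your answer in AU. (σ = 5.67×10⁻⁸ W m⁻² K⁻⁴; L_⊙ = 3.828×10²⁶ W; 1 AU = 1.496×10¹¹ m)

d ≈ 0.178 AU

L = 0.0590 × 3.828×10²⁶ = 2.26×10²⁵ W.
From T_eq⁴ = L(1−A)/(16πσd²): d = √[L(1−A)/(16πσT_eq⁴)].
d = √[2.26×10²⁵ × 0.68 / (16π × 5.67×10⁻⁸ × (295)⁴)] = 2.67×10¹⁰ m = 0.178 AU.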